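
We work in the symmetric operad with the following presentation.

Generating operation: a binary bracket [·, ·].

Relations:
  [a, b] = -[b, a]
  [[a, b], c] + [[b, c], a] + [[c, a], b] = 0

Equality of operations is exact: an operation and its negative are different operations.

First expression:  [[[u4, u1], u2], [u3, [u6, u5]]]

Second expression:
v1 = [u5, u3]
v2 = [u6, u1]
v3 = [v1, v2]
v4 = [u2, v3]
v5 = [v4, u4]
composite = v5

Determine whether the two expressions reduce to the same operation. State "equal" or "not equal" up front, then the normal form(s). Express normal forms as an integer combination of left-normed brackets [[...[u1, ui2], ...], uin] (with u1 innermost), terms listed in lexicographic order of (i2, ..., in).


not equal; the first gives [[[[[u1, u4], u2], u3], u5], u6] - [[[[[u1, u4], u2], u3], u6], u5] - [[[[[u1, u4], u2], u5], u6], u3] + [[[[[u1, u4], u2], u6], u5], u3] and the second [[[[[u1, u6], u3], u5], u2], u4] - [[[[[u1, u6], u5], u3], u2], u4]

The first expression reduces to [[[[[u1, u4], u2], u3], u5], u6] - [[[[[u1, u4], u2], u3], u6], u5] - [[[[[u1, u4], u2], u5], u6], u3] + [[[[[u1, u4], u2], u6], u5], u3]
The second expression reduces to [[[[[u1, u6], u3], u5], u2], u4] - [[[[[u1, u6], u5], u3], u2], u4]
Distinct normal forms: not equal.


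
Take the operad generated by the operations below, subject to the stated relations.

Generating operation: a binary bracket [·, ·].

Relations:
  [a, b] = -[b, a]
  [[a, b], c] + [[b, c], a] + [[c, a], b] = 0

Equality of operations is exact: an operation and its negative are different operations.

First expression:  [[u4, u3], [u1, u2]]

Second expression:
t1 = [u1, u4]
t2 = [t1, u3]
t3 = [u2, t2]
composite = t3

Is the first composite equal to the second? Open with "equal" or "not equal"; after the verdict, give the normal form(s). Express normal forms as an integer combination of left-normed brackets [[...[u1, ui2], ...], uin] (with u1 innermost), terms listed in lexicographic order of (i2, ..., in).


not equal; first: [[[u1, u2], u3], u4] - [[[u1, u2], u4], u3]; second: -[[[u1, u4], u3], u2]


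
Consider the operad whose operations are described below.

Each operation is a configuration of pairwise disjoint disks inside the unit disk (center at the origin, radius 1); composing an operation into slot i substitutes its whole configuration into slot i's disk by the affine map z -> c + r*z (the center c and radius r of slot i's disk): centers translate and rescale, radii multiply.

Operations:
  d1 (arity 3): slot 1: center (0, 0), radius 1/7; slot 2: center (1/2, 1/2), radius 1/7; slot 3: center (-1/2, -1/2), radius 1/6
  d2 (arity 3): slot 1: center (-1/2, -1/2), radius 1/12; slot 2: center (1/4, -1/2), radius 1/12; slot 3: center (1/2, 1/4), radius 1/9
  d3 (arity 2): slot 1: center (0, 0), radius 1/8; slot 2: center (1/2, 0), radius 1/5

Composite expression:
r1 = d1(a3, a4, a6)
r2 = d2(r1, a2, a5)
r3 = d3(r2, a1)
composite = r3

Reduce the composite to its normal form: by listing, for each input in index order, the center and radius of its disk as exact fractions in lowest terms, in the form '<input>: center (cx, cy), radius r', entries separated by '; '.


Follow each a-input down from d3: c' goes to c + r*c', radius to r*r'.
a3 passes through 3 substitutions, ending at center (-1/16, -1/16), radius 1/672
a4 passes through 3 substitutions, ending at center (-11/192, -11/192), radius 1/672
a6 passes through 3 substitutions, ending at center (-13/192, -13/192), radius 1/576
a2 passes through 2 substitutions, ending at center (1/32, -1/16), radius 1/96
a5 passes through 2 substitutions, ending at center (1/16, 1/32), radius 1/72
a1 passes through 1 substitution, ending at center (1/2, 0), radius 1/5

a1: center (1/2, 0), radius 1/5; a2: center (1/32, -1/16), radius 1/96; a3: center (-1/16, -1/16), radius 1/672; a4: center (-11/192, -11/192), radius 1/672; a5: center (1/16, 1/32), radius 1/72; a6: center (-13/192, -13/192), radius 1/576


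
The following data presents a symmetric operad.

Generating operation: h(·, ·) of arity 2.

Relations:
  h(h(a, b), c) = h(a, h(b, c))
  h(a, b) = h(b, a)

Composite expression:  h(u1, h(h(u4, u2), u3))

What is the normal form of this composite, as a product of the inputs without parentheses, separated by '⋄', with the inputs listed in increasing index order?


Both nesting and order wash out for h; what remains is which u's occur.
h(u4, u2) linearizes to u4 ⋄ u2
h(h(u4, u2), u3) linearizes to u4 ⋄ u2 ⋄ u3
h(u1, h(h(u4, u2), u3)) linearizes to u1 ⋄ u4 ⋄ u2 ⋄ u3
the factors in increasing index order: u1 ⋄ u2 ⋄ u3 ⋄ u4

u1 ⋄ u2 ⋄ u3 ⋄ u4


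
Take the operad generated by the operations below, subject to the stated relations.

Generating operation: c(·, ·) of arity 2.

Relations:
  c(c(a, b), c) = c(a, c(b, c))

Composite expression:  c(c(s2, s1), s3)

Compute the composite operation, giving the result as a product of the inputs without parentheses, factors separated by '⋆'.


s2 ⋆ s1 ⋆ s3

Key point: c is associative — brackets drop, the s-order remains.
c(s2, s1) collapses to s2 ⋆ s1
c(c(s2, s1), s3) collapses to s2 ⋆ s1 ⋆ s3


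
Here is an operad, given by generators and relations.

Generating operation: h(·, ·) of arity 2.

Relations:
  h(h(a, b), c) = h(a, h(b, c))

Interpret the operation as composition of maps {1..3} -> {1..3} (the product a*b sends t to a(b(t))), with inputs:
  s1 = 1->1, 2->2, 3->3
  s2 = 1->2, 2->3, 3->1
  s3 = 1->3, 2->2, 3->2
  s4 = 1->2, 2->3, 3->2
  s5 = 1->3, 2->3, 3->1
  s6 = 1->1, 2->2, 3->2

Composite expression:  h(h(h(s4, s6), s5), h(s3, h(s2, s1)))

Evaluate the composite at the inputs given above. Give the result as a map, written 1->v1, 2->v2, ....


h(s4, s6) = 1->2, 2->3, 3->3
h(h(s4, s6), s5) = 1->3, 2->3, 3->2
h(s2, s1) = 1->2, 2->3, 3->1
h(s3, h(s2, s1)) = 1->2, 2->2, 3->3
h(h(h(s4, s6), s5), h(s3, h(s2, s1))) = 1->3, 2->3, 3->2

1->3, 2->3, 3->2


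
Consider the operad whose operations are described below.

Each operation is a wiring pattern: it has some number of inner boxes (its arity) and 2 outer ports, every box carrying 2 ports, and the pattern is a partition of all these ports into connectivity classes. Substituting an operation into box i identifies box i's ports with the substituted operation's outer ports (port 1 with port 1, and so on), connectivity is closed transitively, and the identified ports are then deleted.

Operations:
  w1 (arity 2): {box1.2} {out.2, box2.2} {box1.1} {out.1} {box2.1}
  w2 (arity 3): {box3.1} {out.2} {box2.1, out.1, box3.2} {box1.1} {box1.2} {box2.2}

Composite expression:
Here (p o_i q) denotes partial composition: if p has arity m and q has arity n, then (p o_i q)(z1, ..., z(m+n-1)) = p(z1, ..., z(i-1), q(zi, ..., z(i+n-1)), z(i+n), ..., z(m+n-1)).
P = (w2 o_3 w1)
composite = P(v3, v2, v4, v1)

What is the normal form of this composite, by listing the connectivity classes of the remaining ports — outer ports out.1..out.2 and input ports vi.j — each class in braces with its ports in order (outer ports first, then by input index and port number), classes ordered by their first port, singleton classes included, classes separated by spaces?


{out.1, v1.2, v2.1} {out.2} {v1.1} {v2.2} {v3.1} {v3.2} {v4.1} {v4.2}

Reachability decides: close wires over w2-identified ports.
through w1, on inputs (v4, v1): {out.1} {out.2, v1.2} {v1.1} {v4.1} {v4.2} (out.j = stage outer ports)
through w2, on inputs (v3, v2, v4, v1): {out.1, v1.2, v2.1} {out.2} {v1.1} {v2.2} {v3.1} {v3.2} {v4.1} {v4.2} (out.j = stage outer ports)


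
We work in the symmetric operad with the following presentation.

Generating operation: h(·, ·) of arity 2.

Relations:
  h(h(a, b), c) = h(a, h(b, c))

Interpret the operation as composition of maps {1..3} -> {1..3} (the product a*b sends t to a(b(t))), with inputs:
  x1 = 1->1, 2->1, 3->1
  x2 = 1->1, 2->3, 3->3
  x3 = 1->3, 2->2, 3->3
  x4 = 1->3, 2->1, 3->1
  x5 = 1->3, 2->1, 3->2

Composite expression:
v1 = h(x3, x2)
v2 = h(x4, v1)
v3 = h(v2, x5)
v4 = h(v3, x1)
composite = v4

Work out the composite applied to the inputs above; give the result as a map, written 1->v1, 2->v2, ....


1->1, 2->1, 3->1


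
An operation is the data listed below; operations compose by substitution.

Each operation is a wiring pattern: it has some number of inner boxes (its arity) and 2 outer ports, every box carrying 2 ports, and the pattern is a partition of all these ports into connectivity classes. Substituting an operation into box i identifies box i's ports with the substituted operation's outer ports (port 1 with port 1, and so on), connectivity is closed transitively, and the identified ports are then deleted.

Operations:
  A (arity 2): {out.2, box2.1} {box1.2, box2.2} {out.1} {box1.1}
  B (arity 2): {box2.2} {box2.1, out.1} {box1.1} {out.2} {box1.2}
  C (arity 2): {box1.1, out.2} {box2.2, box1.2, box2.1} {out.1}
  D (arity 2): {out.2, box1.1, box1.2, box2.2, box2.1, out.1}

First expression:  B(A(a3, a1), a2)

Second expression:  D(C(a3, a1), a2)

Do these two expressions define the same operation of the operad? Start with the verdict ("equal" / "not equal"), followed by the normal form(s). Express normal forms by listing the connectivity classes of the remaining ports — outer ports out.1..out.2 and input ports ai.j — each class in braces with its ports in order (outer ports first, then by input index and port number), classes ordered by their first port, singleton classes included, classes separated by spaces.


not equal; first: {out.1, a2.1} {out.2} {a1.1} {a1.2, a3.2} {a2.2} {a3.1}; second: {out.1, out.2, a2.1, a2.2, a3.1} {a1.1, a1.2, a3.2}

The first composite normalizes to {out.1, a2.1} {out.2} {a1.1} {a1.2, a3.2} {a2.2} {a3.1}
The second composite normalizes to {out.1, out.2, a2.1, a2.2, a3.1} {a1.1, a1.2, a3.2}
The forms do not match — not equal.


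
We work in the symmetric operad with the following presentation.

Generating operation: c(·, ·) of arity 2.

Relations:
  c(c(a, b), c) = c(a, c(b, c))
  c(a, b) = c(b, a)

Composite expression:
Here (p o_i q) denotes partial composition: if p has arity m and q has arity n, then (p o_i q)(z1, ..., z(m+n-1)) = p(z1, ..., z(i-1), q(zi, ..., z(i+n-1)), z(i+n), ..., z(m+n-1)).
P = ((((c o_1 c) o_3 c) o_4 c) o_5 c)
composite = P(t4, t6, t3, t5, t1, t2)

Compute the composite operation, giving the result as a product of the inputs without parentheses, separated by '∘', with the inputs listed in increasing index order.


Reordering under c is free, so list the t-inputs canonically.
c(t4, t6) spells out as t4 ∘ t6
c(t1, t2) spells out as t1 ∘ t2
c(t5, c(t1, t2)) spells out as t5 ∘ t1 ∘ t2
c(t3, c(t5, c(t1, t2))) spells out as t3 ∘ t5 ∘ t1 ∘ t2
c(c(t4, t6), c(t3, c(t5, c(t1, t2)))) spells out as t4 ∘ t6 ∘ t3 ∘ t5 ∘ t1 ∘ t2
rearranged into index order: t1 ∘ t2 ∘ t3 ∘ t4 ∘ t5 ∘ t6

t1 ∘ t2 ∘ t3 ∘ t4 ∘ t5 ∘ t6


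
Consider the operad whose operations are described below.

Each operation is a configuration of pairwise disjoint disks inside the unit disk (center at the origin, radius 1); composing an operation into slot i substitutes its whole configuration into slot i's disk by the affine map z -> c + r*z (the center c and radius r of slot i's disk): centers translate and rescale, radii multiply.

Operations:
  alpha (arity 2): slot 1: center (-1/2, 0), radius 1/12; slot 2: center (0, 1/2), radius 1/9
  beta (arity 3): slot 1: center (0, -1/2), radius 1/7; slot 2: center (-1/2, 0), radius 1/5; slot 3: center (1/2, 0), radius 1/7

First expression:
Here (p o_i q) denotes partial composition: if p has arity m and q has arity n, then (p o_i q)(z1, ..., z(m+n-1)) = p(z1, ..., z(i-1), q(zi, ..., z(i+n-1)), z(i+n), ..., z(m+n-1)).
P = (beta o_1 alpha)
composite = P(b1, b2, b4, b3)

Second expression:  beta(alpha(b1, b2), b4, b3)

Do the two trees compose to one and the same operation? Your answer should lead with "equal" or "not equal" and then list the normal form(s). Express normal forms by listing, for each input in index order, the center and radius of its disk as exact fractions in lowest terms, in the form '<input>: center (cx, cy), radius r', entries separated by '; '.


equal; the common form is b1: center (-1/14, -1/2), radius 1/84; b2: center (0, -3/7), radius 1/63; b3: center (1/2, 0), radius 1/7; b4: center (-1/2, 0), radius 1/5

In normal form, the first expression is b1: center (-1/14, -1/2), radius 1/84; b2: center (0, -3/7), radius 1/63; b3: center (1/2, 0), radius 1/7; b4: center (-1/2, 0), radius 1/5
In normal form, the second expression is b1: center (-1/14, -1/2), radius 1/84; b2: center (0, -3/7), radius 1/63; b3: center (1/2, 0), radius 1/7; b4: center (-1/2, 0), radius 1/5
The forms coincide; equal.


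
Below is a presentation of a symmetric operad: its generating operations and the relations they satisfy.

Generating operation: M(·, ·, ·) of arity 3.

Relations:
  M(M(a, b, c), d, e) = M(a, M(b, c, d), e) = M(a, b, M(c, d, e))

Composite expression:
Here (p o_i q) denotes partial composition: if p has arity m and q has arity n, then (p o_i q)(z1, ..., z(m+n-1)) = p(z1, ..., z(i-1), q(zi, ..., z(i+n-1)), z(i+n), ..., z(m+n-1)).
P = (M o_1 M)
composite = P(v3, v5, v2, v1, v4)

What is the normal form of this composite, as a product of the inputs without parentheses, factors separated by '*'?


The M-tree's shape is irrelevant; the v-reading-order decides.
M(v3, v5, v2) collapses to v3 * v5 * v2
M(M(v3, v5, v2), v1, v4) collapses to v3 * v5 * v2 * v1 * v4

v3 * v5 * v2 * v1 * v4


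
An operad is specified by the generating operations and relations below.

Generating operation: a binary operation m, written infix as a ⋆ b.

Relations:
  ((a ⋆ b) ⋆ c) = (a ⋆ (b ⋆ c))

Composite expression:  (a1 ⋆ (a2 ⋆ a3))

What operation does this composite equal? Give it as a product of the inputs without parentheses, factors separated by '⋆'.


a1 ⋆ a2 ⋆ a3

The m-tree's shape is irrelevant; the a-reading-order decides.
(a2 ⋆ a3) flattens to a2 ⋆ a3
(a1 ⋆ (a2 ⋆ a3)) flattens to a1 ⋆ a2 ⋆ a3


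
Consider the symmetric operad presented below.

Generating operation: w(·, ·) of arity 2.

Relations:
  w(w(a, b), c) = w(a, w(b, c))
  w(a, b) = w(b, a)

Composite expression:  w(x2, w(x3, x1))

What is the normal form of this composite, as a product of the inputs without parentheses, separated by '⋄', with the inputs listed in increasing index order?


x1 ⋄ x2 ⋄ x3

Reordering under w is free, so list the x-inputs canonically.
w(x3, x1) reduces to x3 ⋄ x1
w(x2, w(x3, x1)) reduces to x2 ⋄ x3 ⋄ x1
rearranged into index order: x1 ⋄ x2 ⋄ x3


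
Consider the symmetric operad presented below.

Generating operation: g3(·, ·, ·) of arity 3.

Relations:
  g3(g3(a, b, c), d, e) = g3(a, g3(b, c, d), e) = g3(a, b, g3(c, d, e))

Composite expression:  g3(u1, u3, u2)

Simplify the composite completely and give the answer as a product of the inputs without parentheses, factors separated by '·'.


Under associativity of g3, the answer is the u's in reading order.
g3(u1, u3, u2) reduces to u1 · u3 · u2

u1 · u3 · u2


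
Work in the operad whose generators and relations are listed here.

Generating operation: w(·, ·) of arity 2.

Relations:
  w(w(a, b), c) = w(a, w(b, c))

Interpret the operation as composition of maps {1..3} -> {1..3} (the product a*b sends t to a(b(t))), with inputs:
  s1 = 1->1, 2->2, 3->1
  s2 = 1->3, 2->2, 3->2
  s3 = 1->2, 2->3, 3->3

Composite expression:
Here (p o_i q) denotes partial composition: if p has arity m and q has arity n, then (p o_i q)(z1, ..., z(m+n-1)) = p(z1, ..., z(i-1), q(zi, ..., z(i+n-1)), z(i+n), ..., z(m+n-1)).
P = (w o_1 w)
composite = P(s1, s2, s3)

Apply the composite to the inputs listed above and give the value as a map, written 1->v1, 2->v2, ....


1->2, 2->2, 3->2

w(s1, s2) = 1->1, 2->2, 3->2
w(w(s1, s2), s3) = 1->2, 2->2, 3->2


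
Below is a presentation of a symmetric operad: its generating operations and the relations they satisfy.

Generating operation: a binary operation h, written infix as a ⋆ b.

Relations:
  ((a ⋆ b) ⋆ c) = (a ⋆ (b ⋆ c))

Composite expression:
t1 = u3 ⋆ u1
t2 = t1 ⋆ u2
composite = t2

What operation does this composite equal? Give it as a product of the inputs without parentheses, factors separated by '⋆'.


u3 ⋆ u1 ⋆ u2

Every regrouping of h is equal, so read the u-inputs in written order.
(u3 ⋆ u1) spells out as u3 ⋆ u1
((u3 ⋆ u1) ⋆ u2) spells out as u3 ⋆ u1 ⋆ u2


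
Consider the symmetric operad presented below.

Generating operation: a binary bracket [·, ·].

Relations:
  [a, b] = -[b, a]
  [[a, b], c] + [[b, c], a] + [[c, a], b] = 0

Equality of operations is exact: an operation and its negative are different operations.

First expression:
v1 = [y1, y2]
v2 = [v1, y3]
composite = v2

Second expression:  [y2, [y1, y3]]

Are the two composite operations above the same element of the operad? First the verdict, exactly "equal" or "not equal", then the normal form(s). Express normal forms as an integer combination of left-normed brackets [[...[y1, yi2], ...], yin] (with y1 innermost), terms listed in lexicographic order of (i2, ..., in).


The first expression, normalized: [[y1, y2], y3]
The second expression, normalized: -[[y1, y3], y2]
Different reductions; not equal.

not equal: they reduce to [[y1, y2], y3] and -[[y1, y3], y2]


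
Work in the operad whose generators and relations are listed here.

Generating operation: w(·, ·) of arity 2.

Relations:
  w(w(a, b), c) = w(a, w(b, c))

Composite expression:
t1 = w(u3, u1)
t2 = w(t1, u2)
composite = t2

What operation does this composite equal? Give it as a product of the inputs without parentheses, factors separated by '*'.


u3 * u1 * u2


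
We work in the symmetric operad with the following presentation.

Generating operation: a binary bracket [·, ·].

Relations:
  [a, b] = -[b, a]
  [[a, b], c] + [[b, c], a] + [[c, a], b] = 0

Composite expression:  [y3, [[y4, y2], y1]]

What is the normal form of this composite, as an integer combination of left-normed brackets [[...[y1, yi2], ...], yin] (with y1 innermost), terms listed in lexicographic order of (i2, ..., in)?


-[[[y1, y2], y4], y3] + [[[y1, y4], y2], y3]

In the tensor algebra, words opening y1 carry the y1-anchored form.
Composite bracket: [y3, [[y4, y2], y1]]
Expanding via [a, b] = ab - ba: 8 signed words (2^3 = 8).
Only words starting with y1 matter:
  sign of y1y2y4y3 is -1, so it contributes -[[[y1, y2], y4], y3]
  sign of y1y4y2y3 is +1, so it contributes +[[[y1, y4], y2], y3]


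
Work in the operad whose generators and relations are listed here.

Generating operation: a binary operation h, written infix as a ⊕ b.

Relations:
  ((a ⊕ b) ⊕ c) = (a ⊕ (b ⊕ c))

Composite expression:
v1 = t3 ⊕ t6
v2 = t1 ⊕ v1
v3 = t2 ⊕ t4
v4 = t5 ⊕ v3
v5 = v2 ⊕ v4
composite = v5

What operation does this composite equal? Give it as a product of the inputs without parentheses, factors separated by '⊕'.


t1 ⊕ t3 ⊕ t6 ⊕ t5 ⊕ t2 ⊕ t4

Associativity of h dissolves the nesting; only the t-input order survives.
(t3 ⊕ t6) reduces to t3 ⊕ t6
(t1 ⊕ (t3 ⊕ t6)) reduces to t1 ⊕ t3 ⊕ t6
(t2 ⊕ t4) reduces to t2 ⊕ t4
(t5 ⊕ (t2 ⊕ t4)) reduces to t5 ⊕ t2 ⊕ t4
((t1 ⊕ (t3 ⊕ t6)) ⊕ (t5 ⊕ (t2 ⊕ t4))) reduces to t1 ⊕ t3 ⊕ t6 ⊕ t5 ⊕ t2 ⊕ t4


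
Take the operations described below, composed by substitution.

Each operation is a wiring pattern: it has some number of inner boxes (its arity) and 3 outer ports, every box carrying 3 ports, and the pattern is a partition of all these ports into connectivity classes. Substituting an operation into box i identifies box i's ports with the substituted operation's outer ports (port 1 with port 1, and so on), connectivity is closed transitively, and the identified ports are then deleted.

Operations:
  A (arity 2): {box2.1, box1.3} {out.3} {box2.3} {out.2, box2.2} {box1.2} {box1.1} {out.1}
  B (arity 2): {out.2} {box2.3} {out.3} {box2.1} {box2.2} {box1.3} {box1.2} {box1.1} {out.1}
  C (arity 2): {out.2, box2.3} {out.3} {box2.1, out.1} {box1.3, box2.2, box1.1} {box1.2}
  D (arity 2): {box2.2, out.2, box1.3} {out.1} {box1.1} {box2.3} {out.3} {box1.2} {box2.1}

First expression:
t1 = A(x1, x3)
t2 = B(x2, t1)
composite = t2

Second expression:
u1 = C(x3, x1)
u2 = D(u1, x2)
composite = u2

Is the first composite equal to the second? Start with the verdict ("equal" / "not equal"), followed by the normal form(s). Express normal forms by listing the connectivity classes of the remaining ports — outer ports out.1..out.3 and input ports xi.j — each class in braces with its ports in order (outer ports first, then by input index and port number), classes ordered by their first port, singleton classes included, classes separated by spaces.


The first expression reduces to {out.1} {out.2} {out.3} {x1.1} {x1.2} {x1.3, x3.1} {x2.1} {x2.2} {x2.3} {x3.2} {x3.3}
The second expression reduces to {out.1} {out.2, x2.2} {out.3} {x1.1} {x1.2, x3.1, x3.3} {x1.3} {x2.1} {x2.3} {x3.2}
Different reductions; not equal.

not equal; first: {out.1} {out.2} {out.3} {x1.1} {x1.2} {x1.3, x3.1} {x2.1} {x2.2} {x2.3} {x3.2} {x3.3}; second: {out.1} {out.2, x2.2} {out.3} {x1.1} {x1.2, x3.1, x3.3} {x1.3} {x2.1} {x2.3} {x3.2}


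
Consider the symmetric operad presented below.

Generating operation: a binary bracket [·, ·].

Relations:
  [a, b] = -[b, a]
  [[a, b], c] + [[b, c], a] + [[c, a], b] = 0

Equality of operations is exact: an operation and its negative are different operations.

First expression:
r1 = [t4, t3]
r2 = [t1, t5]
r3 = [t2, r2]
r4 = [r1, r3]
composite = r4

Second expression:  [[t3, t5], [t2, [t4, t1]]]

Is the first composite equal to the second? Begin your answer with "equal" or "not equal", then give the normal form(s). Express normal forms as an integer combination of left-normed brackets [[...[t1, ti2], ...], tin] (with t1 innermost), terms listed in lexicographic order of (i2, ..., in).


not equal; the first gives -[[[[t1, t5], t2], t3], t4] + [[[[t1, t5], t2], t4], t3] and the second -[[[[t1, t4], t2], t3], t5] + [[[[t1, t4], t2], t5], t3]

Normal form of the first expression: -[[[[t1, t5], t2], t3], t4] + [[[[t1, t5], t2], t4], t3]
Normal form of the second expression: -[[[[t1, t4], t2], t3], t5] + [[[[t1, t4], t2], t5], t3]
No match — not equal.


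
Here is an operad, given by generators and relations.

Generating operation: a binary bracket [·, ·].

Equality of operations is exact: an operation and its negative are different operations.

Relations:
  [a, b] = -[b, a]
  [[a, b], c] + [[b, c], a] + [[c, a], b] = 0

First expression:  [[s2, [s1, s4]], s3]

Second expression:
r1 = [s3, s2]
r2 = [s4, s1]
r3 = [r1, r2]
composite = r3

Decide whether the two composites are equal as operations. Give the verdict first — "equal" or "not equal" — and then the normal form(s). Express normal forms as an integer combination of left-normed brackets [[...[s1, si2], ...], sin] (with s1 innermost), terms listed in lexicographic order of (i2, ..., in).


Normal form of the first expression: -[[[s1, s4], s2], s3]
Normal form of the second expression: -[[[s1, s4], s2], s3] + [[[s1, s4], s3], s2]
Distinct normal forms: not equal.

not equal; the first gives -[[[s1, s4], s2], s3] and the second -[[[s1, s4], s2], s3] + [[[s1, s4], s3], s2]


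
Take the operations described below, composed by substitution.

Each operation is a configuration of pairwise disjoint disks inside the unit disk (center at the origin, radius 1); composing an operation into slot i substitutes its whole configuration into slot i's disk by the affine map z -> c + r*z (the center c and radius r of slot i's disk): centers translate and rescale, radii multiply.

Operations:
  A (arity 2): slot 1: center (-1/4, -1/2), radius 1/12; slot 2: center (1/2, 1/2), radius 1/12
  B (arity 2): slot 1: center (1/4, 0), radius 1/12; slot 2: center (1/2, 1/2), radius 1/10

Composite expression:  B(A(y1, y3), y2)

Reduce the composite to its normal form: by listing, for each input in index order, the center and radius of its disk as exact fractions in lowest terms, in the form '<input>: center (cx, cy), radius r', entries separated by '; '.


Follow each y-input down from B: c' goes to c + r*c', radius to r*r'.
input y1: applying the 2 nested substitutions gives center (11/48, -1/24), radius 1/144
input y3: applying the 2 nested substitutions gives center (7/24, 1/24), radius 1/144
input y2: applying the 1 nested substitution gives center (1/2, 1/2), radius 1/10

y1: center (11/48, -1/24), radius 1/144; y2: center (1/2, 1/2), radius 1/10; y3: center (7/24, 1/24), radius 1/144


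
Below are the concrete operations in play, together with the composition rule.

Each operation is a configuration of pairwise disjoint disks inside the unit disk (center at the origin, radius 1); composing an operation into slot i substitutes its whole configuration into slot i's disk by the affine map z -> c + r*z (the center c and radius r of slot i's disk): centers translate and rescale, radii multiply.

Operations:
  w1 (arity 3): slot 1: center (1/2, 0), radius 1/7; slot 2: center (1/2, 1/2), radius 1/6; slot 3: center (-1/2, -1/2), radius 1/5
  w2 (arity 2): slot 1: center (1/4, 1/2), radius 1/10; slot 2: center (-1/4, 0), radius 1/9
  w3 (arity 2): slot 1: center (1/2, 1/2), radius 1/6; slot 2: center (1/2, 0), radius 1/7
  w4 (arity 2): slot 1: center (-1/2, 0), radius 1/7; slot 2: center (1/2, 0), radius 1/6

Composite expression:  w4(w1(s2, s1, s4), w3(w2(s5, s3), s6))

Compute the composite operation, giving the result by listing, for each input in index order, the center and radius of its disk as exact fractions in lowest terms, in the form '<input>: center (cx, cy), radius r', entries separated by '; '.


Affine substitution under w4: radii multiply and s-centers shift.
input s2: applying the 2 nested substitutions gives center (-3/7, 0), radius 1/49
input s1: applying the 2 nested substitutions gives center (-3/7, 1/14), radius 1/42
input s4: applying the 2 nested substitutions gives center (-4/7, -1/14), radius 1/35
input s5: applying the 3 nested substitutions gives center (85/144, 7/72), radius 1/360
input s3: applying the 3 nested substitutions gives center (83/144, 1/12), radius 1/324
input s6: applying the 2 nested substitutions gives center (7/12, 0), radius 1/42

s1: center (-3/7, 1/14), radius 1/42; s2: center (-3/7, 0), radius 1/49; s3: center (83/144, 1/12), radius 1/324; s4: center (-4/7, -1/14), radius 1/35; s5: center (85/144, 7/72), radius 1/360; s6: center (7/12, 0), radius 1/42


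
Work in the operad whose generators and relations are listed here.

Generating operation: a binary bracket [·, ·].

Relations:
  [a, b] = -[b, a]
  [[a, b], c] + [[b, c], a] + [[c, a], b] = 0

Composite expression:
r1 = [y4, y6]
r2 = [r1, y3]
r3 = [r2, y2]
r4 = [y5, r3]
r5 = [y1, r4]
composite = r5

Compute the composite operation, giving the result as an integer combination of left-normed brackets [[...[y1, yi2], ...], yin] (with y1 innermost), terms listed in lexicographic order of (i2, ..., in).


-[[[[[y1, y2], y3], y4], y6], y5] + [[[[[y1, y2], y3], y6], y4], y5] + [[[[[y1, y2], y4], y6], y3], y5] - [[[[[y1, y2], y6], y4], y3], y5] + [[[[[y1, y3], y4], y6], y2], y5] - [[[[[y1, y3], y6], y4], y2], y5] - [[[[[y1, y4], y6], y3], y2], y5] + [[[[[y1, y5], y2], y3], y4], y6] - [[[[[y1, y5], y2], y3], y6], y4] - [[[[[y1, y5], y2], y4], y6], y3] + [[[[[y1, y5], y2], y6], y4], y3] - [[[[[y1, y5], y3], y4], y6], y2] + [[[[[y1, y5], y3], y6], y4], y2] + [[[[[y1, y5], y4], y6], y3], y2] - [[[[[y1, y5], y6], y4], y3], y2] + [[[[[y1, y6], y4], y3], y2], y5]

Skip Jacobi rewriting: expand, keep y1-initial words, read off terms.
Composite bracket: [y1, [y5, [[[y4, y6], y3], y2]]]
Applying ab - ba throughout gives 32 signed words (2^5 = 32).
Keep just the words that open with y1:
  the word y1y2y3y4y6y5 carries sign -1 and contributes -[[[[[y1, y2], y3], y4], y6], y5]
  the word y1y2y3y6y4y5 carries sign +1 and contributes +[[[[[y1, y2], y3], y6], y4], y5]
  the word y1y2y4y6y3y5 carries sign +1 and contributes +[[[[[y1, y2], y4], y6], y3], y5]
  the word y1y2y6y4y3y5 carries sign -1 and contributes -[[[[[y1, y2], y6], y4], y3], y5]
  the word y1y3y4y6y2y5 carries sign +1 and contributes +[[[[[y1, y3], y4], y6], y2], y5]
  the word y1y3y6y4y2y5 carries sign -1 and contributes -[[[[[y1, y3], y6], y4], y2], y5]
  the word y1y4y6y3y2y5 carries sign -1 and contributes -[[[[[y1, y4], y6], y3], y2], y5]
  the word y1y5y2y3y4y6 carries sign +1 and contributes +[[[[[y1, y5], y2], y3], y4], y6]
  the word y1y5y2y3y6y4 carries sign -1 and contributes -[[[[[y1, y5], y2], y3], y6], y4]
  the word y1y5y2y4y6y3 carries sign -1 and contributes -[[[[[y1, y5], y2], y4], y6], y3]
  the word y1y5y2y6y4y3 carries sign +1 and contributes +[[[[[y1, y5], y2], y6], y4], y3]
  the word y1y5y3y4y6y2 carries sign -1 and contributes -[[[[[y1, y5], y3], y4], y6], y2]
  the word y1y5y3y6y4y2 carries sign +1 and contributes +[[[[[y1, y5], y3], y6], y4], y2]
  the word y1y5y4y6y3y2 carries sign +1 and contributes +[[[[[y1, y5], y4], y6], y3], y2]
  the word y1y5y6y4y3y2 carries sign -1 and contributes -[[[[[y1, y5], y6], y4], y3], y2]
  the word y1y6y4y3y2y5 carries sign +1 and contributes +[[[[[y1, y6], y4], y3], y2], y5]


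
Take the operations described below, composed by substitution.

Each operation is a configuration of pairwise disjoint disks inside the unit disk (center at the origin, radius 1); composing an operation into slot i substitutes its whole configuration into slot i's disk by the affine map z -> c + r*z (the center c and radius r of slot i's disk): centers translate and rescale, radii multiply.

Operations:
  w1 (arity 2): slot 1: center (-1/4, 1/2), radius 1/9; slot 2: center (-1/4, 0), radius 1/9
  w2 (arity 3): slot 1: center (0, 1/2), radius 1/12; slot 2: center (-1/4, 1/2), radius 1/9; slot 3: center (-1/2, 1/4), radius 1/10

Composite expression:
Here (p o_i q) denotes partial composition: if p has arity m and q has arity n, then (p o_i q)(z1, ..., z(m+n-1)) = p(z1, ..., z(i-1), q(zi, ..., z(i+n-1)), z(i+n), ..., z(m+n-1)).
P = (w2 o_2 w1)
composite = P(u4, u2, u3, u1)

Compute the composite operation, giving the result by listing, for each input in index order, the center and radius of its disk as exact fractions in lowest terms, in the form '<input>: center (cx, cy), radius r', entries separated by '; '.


Affine substitution under w2: radii multiply and u-centers shift.
u4: after 1 affine step, its disk has center (0, 1/2), radius 1/12
u2: after 2 affine steps, its disk has center (-5/18, 5/9), radius 1/81
u3: after 2 affine steps, its disk has center (-5/18, 1/2), radius 1/81
u1: after 1 affine step, its disk has center (-1/2, 1/4), radius 1/10

u1: center (-1/2, 1/4), radius 1/10; u2: center (-5/18, 5/9), radius 1/81; u3: center (-5/18, 1/2), radius 1/81; u4: center (0, 1/2), radius 1/12


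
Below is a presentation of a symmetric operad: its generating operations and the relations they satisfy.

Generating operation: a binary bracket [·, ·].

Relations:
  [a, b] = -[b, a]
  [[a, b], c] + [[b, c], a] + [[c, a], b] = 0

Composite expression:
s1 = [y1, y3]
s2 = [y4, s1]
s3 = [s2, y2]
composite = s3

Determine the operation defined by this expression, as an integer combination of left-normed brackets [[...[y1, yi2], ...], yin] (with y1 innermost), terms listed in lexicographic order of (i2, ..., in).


-[[[y1, y3], y4], y2]

Expand each bracket as ab - ba; the y1-initial words give the coefficients.
Composite bracket: [[y4, [y1, y3]], y2]
Full expansion: 8 signed words from ab - ba (2^3 = 8).
Collect the words opening with y1:
  word y1y3y4y2 has sign -1, contributing -[[[y1, y3], y4], y2]


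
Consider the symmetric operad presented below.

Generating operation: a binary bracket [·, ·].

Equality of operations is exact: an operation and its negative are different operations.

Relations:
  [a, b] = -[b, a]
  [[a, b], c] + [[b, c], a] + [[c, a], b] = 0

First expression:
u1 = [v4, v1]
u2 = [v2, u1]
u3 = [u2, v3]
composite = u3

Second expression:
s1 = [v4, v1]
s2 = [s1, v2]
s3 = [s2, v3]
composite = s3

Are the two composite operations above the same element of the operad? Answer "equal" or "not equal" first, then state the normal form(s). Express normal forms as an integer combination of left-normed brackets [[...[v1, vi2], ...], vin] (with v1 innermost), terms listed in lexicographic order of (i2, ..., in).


not equal — first [[[v1, v4], v2], v3], second -[[[v1, v4], v2], v3]

In normal form, the first expression is [[[v1, v4], v2], v3]
In normal form, the second expression is -[[[v1, v4], v2], v3]
The forms do not match — not equal.


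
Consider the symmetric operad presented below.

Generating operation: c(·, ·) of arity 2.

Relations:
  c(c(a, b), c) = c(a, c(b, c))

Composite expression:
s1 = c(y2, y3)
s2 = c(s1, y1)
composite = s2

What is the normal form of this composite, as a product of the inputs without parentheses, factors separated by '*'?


Key point: c is associative — brackets drop, the y-order remains.
c(y2, y3) collapses to y2 * y3
c(c(y2, y3), y1) collapses to y2 * y3 * y1

y2 * y3 * y1


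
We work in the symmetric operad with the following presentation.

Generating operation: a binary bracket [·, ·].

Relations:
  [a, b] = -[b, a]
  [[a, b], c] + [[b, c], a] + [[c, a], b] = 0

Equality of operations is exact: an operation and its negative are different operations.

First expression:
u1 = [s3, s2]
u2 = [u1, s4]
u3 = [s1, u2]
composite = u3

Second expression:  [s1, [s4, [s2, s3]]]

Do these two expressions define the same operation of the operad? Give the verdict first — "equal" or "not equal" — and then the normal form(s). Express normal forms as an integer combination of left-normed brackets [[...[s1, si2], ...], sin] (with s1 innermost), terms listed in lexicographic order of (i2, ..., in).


equal: each reduces to -[[[s1, s2], s3], s4] + [[[s1, s3], s2], s4] + [[[s1, s4], s2], s3] - [[[s1, s4], s3], s2]

The first expression, normalized: -[[[s1, s2], s3], s4] + [[[s1, s3], s2], s4] + [[[s1, s4], s2], s3] - [[[s1, s4], s3], s2]
The second expression, normalized: -[[[s1, s2], s3], s4] + [[[s1, s3], s2], s4] + [[[s1, s4], s2], s3] - [[[s1, s4], s3], s2]
Identical normal forms: equal.


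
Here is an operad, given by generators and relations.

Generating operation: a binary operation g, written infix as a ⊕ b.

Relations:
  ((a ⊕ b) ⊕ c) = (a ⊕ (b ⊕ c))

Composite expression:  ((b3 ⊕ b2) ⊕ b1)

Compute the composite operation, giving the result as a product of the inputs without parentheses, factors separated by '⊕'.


Associativity of g dissolves the nesting; only the b-input order survives.
(b3 ⊕ b2) spells out as b3 ⊕ b2
((b3 ⊕ b2) ⊕ b1) spells out as b3 ⊕ b2 ⊕ b1

b3 ⊕ b2 ⊕ b1


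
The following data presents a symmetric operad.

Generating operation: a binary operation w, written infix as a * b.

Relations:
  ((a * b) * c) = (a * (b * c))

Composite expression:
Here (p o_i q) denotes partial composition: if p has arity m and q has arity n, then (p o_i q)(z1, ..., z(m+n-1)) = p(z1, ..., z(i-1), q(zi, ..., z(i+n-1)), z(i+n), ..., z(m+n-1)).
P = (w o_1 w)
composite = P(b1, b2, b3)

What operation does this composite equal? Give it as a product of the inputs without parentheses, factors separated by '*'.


b1 * b2 * b3


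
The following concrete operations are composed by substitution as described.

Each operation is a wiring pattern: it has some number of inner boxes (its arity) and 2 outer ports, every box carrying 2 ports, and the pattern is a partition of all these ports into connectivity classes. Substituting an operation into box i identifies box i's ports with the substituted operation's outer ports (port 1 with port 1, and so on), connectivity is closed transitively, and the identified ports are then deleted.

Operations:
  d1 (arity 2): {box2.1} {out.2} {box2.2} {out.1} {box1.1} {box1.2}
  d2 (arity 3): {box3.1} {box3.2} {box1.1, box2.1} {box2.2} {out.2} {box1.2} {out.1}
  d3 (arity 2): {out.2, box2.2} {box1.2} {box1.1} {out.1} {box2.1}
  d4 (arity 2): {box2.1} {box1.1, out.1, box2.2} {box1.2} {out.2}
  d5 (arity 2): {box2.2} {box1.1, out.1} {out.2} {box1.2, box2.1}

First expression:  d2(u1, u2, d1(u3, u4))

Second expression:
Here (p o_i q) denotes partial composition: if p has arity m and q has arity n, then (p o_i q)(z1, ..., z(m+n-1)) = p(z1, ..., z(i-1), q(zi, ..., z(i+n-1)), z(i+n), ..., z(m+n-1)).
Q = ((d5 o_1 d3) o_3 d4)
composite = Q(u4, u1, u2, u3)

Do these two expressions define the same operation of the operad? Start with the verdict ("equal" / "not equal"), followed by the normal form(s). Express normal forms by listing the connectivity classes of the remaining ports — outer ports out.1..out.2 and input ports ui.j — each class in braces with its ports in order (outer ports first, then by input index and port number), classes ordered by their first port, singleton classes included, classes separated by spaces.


not equal; first: {out.1} {out.2} {u1.1, u2.1} {u1.2} {u2.2} {u3.1} {u3.2} {u4.1} {u4.2}; second: {out.1} {out.2} {u1.1} {u1.2, u2.1, u3.2} {u2.2} {u3.1} {u4.1} {u4.2}

The first composite normalizes to {out.1} {out.2} {u1.1, u2.1} {u1.2} {u2.2} {u3.1} {u3.2} {u4.1} {u4.2}
The second composite normalizes to {out.1} {out.2} {u1.1} {u1.2, u2.1, u3.2} {u2.2} {u3.1} {u4.1} {u4.2}
The forms do not match — not equal.


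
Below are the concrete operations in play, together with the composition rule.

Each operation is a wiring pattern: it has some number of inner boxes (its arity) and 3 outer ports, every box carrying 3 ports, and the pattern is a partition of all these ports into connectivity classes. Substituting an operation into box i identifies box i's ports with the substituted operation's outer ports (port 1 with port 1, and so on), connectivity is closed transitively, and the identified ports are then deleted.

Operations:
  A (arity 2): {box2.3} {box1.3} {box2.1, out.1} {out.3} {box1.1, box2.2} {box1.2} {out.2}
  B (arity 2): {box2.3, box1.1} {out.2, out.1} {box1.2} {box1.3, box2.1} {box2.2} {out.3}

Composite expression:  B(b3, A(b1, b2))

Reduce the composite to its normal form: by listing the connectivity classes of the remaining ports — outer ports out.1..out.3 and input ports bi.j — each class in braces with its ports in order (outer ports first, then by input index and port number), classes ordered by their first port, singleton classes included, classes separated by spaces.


{out.1, out.2} {out.3} {b1.1, b2.2} {b1.2} {b1.3} {b2.1, b3.3} {b2.3} {b3.1} {b3.2}

Two ports join when wires chain via B-identified ports.
stage A: inputs (b1, b2), connectivity {out.1, b2.1} {out.2} {out.3} {b1.1, b2.2} {b1.2} {b1.3} {b2.3}, out.j its boundary
stage B: inputs (b3, b1, b2), connectivity {out.1, out.2} {out.3} {b1.1, b2.2} {b1.2} {b1.3} {b2.1, b3.3} {b2.3} {b3.1} {b3.2}, out.j its boundary


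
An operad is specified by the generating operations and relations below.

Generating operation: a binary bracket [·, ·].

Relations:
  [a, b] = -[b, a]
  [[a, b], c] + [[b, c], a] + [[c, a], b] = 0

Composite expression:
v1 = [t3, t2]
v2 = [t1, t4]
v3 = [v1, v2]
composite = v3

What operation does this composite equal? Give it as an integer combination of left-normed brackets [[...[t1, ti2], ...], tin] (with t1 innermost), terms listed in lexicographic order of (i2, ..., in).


[[[t1, t4], t2], t3] - [[[t1, t4], t3], t2]

Left-normed coefficients sit on the t1-initial expansion words.
Composite bracket: [[t3, t2], [t1, t4]]
Full expansion: 8 signed words from ab - ba (2^3 = 8).
The t1-initial words carry the normal form:
  t1t4t2t3 appears with sign +1, giving the term +[[[t1, t4], t2], t3]
  t1t4t3t2 appears with sign -1, giving the term -[[[t1, t4], t3], t2]


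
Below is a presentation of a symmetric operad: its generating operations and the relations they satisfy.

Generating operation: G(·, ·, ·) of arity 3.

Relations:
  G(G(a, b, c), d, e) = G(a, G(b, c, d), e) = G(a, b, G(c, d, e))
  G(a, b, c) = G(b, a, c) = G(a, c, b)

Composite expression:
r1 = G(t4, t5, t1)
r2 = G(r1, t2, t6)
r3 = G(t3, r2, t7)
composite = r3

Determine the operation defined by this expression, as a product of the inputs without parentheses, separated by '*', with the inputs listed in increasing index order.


t1 * t2 * t3 * t4 * t5 * t6 * t7

Key point: G commutes, so take the t-inputs in any fixed order.
G(t4, t5, t1) unparenthesizes to t4 * t5 * t1
G(G(t4, t5, t1), t2, t6) unparenthesizes to t4 * t5 * t1 * t2 * t6
G(t3, G(G(t4, t5, t1), t2, t6), t7) unparenthesizes to t3 * t4 * t5 * t1 * t2 * t6 * t7
putting the inputs in ascending order: t1 * t2 * t3 * t4 * t5 * t6 * t7
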